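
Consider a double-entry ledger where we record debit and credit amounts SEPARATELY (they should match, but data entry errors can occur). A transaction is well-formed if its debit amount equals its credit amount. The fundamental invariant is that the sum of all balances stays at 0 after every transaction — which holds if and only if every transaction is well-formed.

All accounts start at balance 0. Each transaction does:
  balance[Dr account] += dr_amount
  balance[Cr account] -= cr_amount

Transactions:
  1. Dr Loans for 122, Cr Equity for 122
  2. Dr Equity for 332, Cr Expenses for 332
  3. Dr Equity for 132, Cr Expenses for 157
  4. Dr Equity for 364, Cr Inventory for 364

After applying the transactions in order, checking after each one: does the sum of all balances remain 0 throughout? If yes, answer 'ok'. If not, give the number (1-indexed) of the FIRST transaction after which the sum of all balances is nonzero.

Answer: 3

Derivation:
After txn 1: dr=122 cr=122 sum_balances=0
After txn 2: dr=332 cr=332 sum_balances=0
After txn 3: dr=132 cr=157 sum_balances=-25
After txn 4: dr=364 cr=364 sum_balances=-25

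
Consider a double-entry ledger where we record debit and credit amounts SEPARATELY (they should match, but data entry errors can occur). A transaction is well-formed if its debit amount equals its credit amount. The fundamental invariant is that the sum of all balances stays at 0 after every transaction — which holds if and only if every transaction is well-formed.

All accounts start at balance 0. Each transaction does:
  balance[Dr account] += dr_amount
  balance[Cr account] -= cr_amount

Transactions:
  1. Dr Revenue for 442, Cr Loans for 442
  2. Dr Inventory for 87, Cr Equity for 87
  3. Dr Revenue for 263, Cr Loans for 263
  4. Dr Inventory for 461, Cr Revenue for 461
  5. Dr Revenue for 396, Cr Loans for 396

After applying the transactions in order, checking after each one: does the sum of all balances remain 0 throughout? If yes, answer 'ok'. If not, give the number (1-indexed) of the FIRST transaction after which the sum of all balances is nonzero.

After txn 1: dr=442 cr=442 sum_balances=0
After txn 2: dr=87 cr=87 sum_balances=0
After txn 3: dr=263 cr=263 sum_balances=0
After txn 4: dr=461 cr=461 sum_balances=0
After txn 5: dr=396 cr=396 sum_balances=0

Answer: ok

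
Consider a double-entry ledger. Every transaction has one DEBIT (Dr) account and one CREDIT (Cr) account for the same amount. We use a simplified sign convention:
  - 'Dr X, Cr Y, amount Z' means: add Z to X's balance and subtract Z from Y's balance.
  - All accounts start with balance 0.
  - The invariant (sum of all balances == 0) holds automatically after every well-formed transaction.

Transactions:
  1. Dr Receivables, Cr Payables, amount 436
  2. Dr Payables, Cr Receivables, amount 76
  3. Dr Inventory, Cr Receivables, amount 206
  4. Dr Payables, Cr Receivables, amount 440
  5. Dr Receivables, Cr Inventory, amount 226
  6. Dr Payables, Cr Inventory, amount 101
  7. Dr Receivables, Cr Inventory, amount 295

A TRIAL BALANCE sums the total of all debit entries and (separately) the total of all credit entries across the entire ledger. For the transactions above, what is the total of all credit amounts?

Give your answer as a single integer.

Answer: 1780

Derivation:
Txn 1: credit+=436
Txn 2: credit+=76
Txn 3: credit+=206
Txn 4: credit+=440
Txn 5: credit+=226
Txn 6: credit+=101
Txn 7: credit+=295
Total credits = 1780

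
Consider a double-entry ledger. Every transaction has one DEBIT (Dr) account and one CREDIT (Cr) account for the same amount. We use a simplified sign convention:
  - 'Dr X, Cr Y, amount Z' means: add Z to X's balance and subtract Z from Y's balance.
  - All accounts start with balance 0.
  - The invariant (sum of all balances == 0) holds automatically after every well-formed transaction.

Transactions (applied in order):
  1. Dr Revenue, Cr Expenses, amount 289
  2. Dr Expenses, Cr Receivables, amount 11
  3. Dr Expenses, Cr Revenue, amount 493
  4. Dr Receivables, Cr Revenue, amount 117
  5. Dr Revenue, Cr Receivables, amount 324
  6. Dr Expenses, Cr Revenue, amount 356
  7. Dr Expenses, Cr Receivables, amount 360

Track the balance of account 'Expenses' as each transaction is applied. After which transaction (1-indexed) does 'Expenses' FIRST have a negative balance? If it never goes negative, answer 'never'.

After txn 1: Expenses=-289

Answer: 1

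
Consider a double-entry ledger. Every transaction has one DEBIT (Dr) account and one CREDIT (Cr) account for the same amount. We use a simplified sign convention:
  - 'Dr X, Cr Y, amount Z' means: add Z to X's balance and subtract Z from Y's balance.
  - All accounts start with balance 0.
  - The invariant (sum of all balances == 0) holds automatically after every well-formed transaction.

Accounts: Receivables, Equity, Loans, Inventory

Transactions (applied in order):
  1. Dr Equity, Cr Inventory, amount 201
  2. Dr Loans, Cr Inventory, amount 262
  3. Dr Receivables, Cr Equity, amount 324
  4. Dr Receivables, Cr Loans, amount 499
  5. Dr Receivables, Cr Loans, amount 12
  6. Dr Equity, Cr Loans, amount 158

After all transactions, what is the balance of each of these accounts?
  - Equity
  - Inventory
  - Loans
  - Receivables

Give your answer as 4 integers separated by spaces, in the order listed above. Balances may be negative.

After txn 1 (Dr Equity, Cr Inventory, amount 201): Equity=201 Inventory=-201
After txn 2 (Dr Loans, Cr Inventory, amount 262): Equity=201 Inventory=-463 Loans=262
After txn 3 (Dr Receivables, Cr Equity, amount 324): Equity=-123 Inventory=-463 Loans=262 Receivables=324
After txn 4 (Dr Receivables, Cr Loans, amount 499): Equity=-123 Inventory=-463 Loans=-237 Receivables=823
After txn 5 (Dr Receivables, Cr Loans, amount 12): Equity=-123 Inventory=-463 Loans=-249 Receivables=835
After txn 6 (Dr Equity, Cr Loans, amount 158): Equity=35 Inventory=-463 Loans=-407 Receivables=835

Answer: 35 -463 -407 835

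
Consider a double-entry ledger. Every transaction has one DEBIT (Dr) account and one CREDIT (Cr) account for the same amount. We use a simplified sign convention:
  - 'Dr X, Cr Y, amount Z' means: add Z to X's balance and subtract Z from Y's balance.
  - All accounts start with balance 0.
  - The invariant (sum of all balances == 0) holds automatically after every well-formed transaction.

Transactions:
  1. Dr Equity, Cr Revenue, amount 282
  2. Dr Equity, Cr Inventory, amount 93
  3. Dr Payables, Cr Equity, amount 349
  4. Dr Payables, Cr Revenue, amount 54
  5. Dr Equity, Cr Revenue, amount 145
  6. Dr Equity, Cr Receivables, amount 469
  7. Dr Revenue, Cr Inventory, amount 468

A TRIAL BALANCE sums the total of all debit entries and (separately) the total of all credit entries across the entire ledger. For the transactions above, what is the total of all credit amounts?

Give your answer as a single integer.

Answer: 1860

Derivation:
Txn 1: credit+=282
Txn 2: credit+=93
Txn 3: credit+=349
Txn 4: credit+=54
Txn 5: credit+=145
Txn 6: credit+=469
Txn 7: credit+=468
Total credits = 1860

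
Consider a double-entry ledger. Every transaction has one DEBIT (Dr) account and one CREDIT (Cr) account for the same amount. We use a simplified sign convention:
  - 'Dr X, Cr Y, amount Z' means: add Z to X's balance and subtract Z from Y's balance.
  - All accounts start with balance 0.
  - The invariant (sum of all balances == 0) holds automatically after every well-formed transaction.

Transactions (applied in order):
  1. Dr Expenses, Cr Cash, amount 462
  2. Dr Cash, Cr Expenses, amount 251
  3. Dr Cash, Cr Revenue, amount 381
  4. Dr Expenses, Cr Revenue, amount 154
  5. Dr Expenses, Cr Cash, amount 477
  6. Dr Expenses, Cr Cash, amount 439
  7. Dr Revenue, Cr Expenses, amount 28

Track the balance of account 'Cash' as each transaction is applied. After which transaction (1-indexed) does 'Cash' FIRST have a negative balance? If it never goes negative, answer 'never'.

After txn 1: Cash=-462

Answer: 1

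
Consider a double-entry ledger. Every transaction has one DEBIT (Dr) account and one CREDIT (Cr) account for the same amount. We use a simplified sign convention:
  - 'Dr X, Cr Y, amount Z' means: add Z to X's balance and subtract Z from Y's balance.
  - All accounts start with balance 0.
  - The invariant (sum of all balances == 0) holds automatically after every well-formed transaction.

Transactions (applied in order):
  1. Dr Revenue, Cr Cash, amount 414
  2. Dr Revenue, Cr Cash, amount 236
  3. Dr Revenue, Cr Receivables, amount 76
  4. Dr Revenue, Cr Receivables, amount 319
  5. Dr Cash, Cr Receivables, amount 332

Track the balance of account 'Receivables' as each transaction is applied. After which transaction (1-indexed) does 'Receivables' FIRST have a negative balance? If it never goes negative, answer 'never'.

After txn 1: Receivables=0
After txn 2: Receivables=0
After txn 3: Receivables=-76

Answer: 3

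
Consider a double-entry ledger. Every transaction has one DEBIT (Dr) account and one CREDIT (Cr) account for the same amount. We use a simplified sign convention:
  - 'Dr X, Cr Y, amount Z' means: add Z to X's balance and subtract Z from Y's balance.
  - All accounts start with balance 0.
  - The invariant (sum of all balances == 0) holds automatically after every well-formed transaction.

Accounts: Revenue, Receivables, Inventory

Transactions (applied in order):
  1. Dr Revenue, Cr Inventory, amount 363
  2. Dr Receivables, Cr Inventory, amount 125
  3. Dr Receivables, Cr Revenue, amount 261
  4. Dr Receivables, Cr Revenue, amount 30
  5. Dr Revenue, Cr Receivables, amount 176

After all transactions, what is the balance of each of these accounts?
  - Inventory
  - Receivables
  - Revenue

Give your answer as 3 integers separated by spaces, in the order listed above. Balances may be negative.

After txn 1 (Dr Revenue, Cr Inventory, amount 363): Inventory=-363 Revenue=363
After txn 2 (Dr Receivables, Cr Inventory, amount 125): Inventory=-488 Receivables=125 Revenue=363
After txn 3 (Dr Receivables, Cr Revenue, amount 261): Inventory=-488 Receivables=386 Revenue=102
After txn 4 (Dr Receivables, Cr Revenue, amount 30): Inventory=-488 Receivables=416 Revenue=72
After txn 5 (Dr Revenue, Cr Receivables, amount 176): Inventory=-488 Receivables=240 Revenue=248

Answer: -488 240 248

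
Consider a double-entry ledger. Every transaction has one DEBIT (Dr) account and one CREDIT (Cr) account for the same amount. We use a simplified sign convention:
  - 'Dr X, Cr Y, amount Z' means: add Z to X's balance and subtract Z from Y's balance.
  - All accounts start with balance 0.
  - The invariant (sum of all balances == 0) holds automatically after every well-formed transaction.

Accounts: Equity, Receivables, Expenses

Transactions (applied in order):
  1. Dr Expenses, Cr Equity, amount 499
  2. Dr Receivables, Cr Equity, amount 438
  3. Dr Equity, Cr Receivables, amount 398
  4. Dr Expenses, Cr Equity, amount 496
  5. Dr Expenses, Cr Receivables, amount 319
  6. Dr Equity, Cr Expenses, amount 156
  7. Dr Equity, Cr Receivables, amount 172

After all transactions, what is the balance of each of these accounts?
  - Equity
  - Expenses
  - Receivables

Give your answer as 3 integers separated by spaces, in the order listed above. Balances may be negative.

Answer: -707 1158 -451

Derivation:
After txn 1 (Dr Expenses, Cr Equity, amount 499): Equity=-499 Expenses=499
After txn 2 (Dr Receivables, Cr Equity, amount 438): Equity=-937 Expenses=499 Receivables=438
After txn 3 (Dr Equity, Cr Receivables, amount 398): Equity=-539 Expenses=499 Receivables=40
After txn 4 (Dr Expenses, Cr Equity, amount 496): Equity=-1035 Expenses=995 Receivables=40
After txn 5 (Dr Expenses, Cr Receivables, amount 319): Equity=-1035 Expenses=1314 Receivables=-279
After txn 6 (Dr Equity, Cr Expenses, amount 156): Equity=-879 Expenses=1158 Receivables=-279
After txn 7 (Dr Equity, Cr Receivables, amount 172): Equity=-707 Expenses=1158 Receivables=-451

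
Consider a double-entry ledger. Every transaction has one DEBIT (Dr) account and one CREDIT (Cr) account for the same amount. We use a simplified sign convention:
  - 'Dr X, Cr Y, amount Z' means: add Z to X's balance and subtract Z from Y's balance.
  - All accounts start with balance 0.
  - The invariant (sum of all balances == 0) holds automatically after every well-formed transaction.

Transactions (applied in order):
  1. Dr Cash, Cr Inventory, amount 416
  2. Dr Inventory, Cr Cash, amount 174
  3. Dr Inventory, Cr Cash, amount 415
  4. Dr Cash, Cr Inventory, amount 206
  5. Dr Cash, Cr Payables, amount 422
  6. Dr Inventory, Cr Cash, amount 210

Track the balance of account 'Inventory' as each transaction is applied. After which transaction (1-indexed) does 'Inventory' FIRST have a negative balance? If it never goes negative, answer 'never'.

After txn 1: Inventory=-416

Answer: 1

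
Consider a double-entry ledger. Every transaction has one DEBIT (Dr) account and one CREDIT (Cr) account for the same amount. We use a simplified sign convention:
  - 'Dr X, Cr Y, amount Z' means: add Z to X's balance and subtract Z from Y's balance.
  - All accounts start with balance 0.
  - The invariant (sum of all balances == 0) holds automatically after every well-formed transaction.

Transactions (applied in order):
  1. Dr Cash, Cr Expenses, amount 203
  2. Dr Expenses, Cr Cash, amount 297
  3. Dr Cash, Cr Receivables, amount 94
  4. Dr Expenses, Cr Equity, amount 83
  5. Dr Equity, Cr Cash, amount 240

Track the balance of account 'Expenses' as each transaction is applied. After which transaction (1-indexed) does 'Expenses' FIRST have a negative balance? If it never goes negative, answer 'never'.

Answer: 1

Derivation:
After txn 1: Expenses=-203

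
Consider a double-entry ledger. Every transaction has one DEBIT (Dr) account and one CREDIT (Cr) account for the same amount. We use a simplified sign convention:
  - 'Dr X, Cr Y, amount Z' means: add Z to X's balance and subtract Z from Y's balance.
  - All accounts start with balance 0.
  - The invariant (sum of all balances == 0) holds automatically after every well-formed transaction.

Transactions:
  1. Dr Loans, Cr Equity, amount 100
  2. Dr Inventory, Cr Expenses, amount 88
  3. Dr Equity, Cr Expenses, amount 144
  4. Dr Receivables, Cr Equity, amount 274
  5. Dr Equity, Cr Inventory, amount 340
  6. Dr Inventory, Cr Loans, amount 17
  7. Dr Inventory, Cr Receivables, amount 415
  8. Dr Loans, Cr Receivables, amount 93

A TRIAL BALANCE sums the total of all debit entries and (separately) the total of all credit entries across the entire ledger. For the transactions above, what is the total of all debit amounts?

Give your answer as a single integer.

Answer: 1471

Derivation:
Txn 1: debit+=100
Txn 2: debit+=88
Txn 3: debit+=144
Txn 4: debit+=274
Txn 5: debit+=340
Txn 6: debit+=17
Txn 7: debit+=415
Txn 8: debit+=93
Total debits = 1471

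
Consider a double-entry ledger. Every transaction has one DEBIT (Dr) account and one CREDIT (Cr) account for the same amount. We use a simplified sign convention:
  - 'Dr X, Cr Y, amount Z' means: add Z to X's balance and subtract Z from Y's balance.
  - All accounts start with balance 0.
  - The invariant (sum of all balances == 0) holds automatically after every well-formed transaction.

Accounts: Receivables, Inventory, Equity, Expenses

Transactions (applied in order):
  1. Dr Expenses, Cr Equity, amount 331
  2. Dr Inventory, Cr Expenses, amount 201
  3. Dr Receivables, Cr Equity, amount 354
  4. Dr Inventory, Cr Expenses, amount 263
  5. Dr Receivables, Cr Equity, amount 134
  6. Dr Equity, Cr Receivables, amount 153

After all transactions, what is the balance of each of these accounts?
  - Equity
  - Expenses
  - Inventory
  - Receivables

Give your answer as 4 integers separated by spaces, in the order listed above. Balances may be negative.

Answer: -666 -133 464 335

Derivation:
After txn 1 (Dr Expenses, Cr Equity, amount 331): Equity=-331 Expenses=331
After txn 2 (Dr Inventory, Cr Expenses, amount 201): Equity=-331 Expenses=130 Inventory=201
After txn 3 (Dr Receivables, Cr Equity, amount 354): Equity=-685 Expenses=130 Inventory=201 Receivables=354
After txn 4 (Dr Inventory, Cr Expenses, amount 263): Equity=-685 Expenses=-133 Inventory=464 Receivables=354
After txn 5 (Dr Receivables, Cr Equity, amount 134): Equity=-819 Expenses=-133 Inventory=464 Receivables=488
After txn 6 (Dr Equity, Cr Receivables, amount 153): Equity=-666 Expenses=-133 Inventory=464 Receivables=335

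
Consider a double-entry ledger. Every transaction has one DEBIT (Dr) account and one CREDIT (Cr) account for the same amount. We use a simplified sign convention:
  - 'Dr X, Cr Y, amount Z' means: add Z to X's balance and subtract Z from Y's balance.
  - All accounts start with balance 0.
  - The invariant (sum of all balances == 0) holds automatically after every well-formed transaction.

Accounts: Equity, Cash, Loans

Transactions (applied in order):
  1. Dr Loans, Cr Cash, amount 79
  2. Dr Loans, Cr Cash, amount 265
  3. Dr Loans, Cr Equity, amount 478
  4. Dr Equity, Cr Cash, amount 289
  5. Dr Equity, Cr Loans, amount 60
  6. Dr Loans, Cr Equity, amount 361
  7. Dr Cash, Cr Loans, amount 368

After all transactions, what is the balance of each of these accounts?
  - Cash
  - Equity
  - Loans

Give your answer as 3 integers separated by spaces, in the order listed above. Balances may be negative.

Answer: -265 -490 755

Derivation:
After txn 1 (Dr Loans, Cr Cash, amount 79): Cash=-79 Loans=79
After txn 2 (Dr Loans, Cr Cash, amount 265): Cash=-344 Loans=344
After txn 3 (Dr Loans, Cr Equity, amount 478): Cash=-344 Equity=-478 Loans=822
After txn 4 (Dr Equity, Cr Cash, amount 289): Cash=-633 Equity=-189 Loans=822
After txn 5 (Dr Equity, Cr Loans, amount 60): Cash=-633 Equity=-129 Loans=762
After txn 6 (Dr Loans, Cr Equity, amount 361): Cash=-633 Equity=-490 Loans=1123
After txn 7 (Dr Cash, Cr Loans, amount 368): Cash=-265 Equity=-490 Loans=755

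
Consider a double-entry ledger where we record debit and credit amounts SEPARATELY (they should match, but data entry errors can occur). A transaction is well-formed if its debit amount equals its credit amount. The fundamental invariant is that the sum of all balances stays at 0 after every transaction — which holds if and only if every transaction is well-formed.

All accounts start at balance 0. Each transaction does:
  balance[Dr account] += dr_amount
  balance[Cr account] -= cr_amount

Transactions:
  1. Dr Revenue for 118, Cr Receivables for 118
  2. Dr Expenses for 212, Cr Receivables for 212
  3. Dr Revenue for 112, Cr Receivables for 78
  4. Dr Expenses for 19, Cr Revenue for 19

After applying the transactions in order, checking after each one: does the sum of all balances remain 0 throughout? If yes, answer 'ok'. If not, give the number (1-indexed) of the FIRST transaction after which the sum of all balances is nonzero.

After txn 1: dr=118 cr=118 sum_balances=0
After txn 2: dr=212 cr=212 sum_balances=0
After txn 3: dr=112 cr=78 sum_balances=34
After txn 4: dr=19 cr=19 sum_balances=34

Answer: 3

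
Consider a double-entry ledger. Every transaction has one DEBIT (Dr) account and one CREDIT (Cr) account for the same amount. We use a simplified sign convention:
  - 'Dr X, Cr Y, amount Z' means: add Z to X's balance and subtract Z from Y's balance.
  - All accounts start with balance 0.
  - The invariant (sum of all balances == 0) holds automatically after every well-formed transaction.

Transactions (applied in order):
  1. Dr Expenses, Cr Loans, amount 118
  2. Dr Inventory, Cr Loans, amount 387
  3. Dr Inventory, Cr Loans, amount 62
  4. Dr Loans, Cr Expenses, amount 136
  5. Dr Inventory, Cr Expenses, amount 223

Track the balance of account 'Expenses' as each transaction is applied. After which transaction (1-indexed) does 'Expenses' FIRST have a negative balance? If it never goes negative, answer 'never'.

After txn 1: Expenses=118
After txn 2: Expenses=118
After txn 3: Expenses=118
After txn 4: Expenses=-18

Answer: 4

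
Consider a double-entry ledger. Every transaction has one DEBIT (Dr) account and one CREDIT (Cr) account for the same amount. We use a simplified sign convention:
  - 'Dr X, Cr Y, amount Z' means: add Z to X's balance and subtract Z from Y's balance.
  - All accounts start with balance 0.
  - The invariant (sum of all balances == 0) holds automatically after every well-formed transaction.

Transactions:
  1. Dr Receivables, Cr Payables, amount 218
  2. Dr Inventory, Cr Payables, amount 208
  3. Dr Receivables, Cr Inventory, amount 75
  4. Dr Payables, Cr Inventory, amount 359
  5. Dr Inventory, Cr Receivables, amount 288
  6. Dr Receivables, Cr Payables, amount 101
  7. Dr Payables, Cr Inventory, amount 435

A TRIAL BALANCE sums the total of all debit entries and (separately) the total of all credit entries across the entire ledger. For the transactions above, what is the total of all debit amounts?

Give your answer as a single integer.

Answer: 1684

Derivation:
Txn 1: debit+=218
Txn 2: debit+=208
Txn 3: debit+=75
Txn 4: debit+=359
Txn 5: debit+=288
Txn 6: debit+=101
Txn 7: debit+=435
Total debits = 1684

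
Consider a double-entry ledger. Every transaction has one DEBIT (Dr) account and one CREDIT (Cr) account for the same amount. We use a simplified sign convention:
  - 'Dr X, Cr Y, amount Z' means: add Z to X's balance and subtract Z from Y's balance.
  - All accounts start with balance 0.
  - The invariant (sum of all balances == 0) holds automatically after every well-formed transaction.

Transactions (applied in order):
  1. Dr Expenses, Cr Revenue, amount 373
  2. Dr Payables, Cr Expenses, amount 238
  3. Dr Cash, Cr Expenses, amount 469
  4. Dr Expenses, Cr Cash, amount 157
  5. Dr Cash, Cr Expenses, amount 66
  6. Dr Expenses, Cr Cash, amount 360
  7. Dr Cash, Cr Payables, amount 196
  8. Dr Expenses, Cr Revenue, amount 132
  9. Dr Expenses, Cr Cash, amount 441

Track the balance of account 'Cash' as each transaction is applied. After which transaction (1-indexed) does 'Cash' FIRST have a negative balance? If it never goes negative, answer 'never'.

After txn 1: Cash=0
After txn 2: Cash=0
After txn 3: Cash=469
After txn 4: Cash=312
After txn 5: Cash=378
After txn 6: Cash=18
After txn 7: Cash=214
After txn 8: Cash=214
After txn 9: Cash=-227

Answer: 9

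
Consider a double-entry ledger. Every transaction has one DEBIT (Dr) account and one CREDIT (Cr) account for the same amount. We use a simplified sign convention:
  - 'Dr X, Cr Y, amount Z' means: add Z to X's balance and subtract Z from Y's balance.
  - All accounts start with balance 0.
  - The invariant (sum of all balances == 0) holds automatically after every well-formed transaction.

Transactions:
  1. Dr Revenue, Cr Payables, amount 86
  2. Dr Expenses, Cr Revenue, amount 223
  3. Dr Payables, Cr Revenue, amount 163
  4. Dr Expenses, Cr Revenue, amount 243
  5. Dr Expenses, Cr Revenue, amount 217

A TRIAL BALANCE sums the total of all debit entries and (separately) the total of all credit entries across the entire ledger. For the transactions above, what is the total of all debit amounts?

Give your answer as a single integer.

Answer: 932

Derivation:
Txn 1: debit+=86
Txn 2: debit+=223
Txn 3: debit+=163
Txn 4: debit+=243
Txn 5: debit+=217
Total debits = 932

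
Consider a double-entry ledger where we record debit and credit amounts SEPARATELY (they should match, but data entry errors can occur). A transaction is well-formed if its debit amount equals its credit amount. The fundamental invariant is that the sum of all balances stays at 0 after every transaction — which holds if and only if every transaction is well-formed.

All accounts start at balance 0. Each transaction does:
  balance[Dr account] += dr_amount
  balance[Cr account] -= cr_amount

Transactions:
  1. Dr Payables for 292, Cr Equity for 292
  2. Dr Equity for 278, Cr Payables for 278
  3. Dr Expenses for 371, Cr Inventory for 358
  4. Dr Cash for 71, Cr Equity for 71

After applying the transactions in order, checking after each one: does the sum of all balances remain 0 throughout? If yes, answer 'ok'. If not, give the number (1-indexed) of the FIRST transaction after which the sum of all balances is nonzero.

After txn 1: dr=292 cr=292 sum_balances=0
After txn 2: dr=278 cr=278 sum_balances=0
After txn 3: dr=371 cr=358 sum_balances=13
After txn 4: dr=71 cr=71 sum_balances=13

Answer: 3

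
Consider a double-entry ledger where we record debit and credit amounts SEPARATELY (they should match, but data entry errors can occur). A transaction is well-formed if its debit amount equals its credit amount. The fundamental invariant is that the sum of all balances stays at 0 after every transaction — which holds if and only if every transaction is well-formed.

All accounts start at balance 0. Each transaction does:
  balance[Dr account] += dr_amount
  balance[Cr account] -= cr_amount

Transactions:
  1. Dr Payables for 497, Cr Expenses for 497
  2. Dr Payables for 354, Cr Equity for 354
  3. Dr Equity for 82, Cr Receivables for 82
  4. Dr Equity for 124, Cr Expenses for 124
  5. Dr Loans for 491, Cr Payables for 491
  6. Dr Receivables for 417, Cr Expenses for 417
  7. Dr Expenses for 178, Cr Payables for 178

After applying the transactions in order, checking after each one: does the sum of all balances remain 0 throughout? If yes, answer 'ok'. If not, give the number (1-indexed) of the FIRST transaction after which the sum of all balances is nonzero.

Answer: ok

Derivation:
After txn 1: dr=497 cr=497 sum_balances=0
After txn 2: dr=354 cr=354 sum_balances=0
After txn 3: dr=82 cr=82 sum_balances=0
After txn 4: dr=124 cr=124 sum_balances=0
After txn 5: dr=491 cr=491 sum_balances=0
After txn 6: dr=417 cr=417 sum_balances=0
After txn 7: dr=178 cr=178 sum_balances=0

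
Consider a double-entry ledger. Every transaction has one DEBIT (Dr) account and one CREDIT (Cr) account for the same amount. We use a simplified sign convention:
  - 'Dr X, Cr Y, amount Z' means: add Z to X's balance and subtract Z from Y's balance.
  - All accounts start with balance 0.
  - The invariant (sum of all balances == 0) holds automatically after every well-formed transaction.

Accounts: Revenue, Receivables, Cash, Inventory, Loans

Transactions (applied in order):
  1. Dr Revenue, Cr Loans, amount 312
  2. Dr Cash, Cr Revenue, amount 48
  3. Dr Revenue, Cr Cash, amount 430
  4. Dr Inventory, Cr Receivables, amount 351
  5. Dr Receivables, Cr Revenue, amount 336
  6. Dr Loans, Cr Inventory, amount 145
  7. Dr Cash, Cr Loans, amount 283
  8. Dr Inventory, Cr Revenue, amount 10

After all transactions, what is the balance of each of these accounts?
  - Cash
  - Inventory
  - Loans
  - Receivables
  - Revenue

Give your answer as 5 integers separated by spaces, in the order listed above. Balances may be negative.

Answer: -99 216 -450 -15 348

Derivation:
After txn 1 (Dr Revenue, Cr Loans, amount 312): Loans=-312 Revenue=312
After txn 2 (Dr Cash, Cr Revenue, amount 48): Cash=48 Loans=-312 Revenue=264
After txn 3 (Dr Revenue, Cr Cash, amount 430): Cash=-382 Loans=-312 Revenue=694
After txn 4 (Dr Inventory, Cr Receivables, amount 351): Cash=-382 Inventory=351 Loans=-312 Receivables=-351 Revenue=694
After txn 5 (Dr Receivables, Cr Revenue, amount 336): Cash=-382 Inventory=351 Loans=-312 Receivables=-15 Revenue=358
After txn 6 (Dr Loans, Cr Inventory, amount 145): Cash=-382 Inventory=206 Loans=-167 Receivables=-15 Revenue=358
After txn 7 (Dr Cash, Cr Loans, amount 283): Cash=-99 Inventory=206 Loans=-450 Receivables=-15 Revenue=358
After txn 8 (Dr Inventory, Cr Revenue, amount 10): Cash=-99 Inventory=216 Loans=-450 Receivables=-15 Revenue=348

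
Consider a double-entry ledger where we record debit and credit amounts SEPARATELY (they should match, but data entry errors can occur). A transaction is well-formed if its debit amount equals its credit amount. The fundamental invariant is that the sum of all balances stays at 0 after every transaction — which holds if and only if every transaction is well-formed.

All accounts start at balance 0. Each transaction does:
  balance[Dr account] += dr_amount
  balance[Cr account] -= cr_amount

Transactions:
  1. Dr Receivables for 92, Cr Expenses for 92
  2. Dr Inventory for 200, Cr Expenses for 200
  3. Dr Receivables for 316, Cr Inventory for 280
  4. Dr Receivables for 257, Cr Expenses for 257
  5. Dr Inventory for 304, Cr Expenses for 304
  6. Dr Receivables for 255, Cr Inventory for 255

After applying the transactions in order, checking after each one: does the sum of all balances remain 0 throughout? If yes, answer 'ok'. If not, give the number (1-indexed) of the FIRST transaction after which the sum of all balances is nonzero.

Answer: 3

Derivation:
After txn 1: dr=92 cr=92 sum_balances=0
After txn 2: dr=200 cr=200 sum_balances=0
After txn 3: dr=316 cr=280 sum_balances=36
After txn 4: dr=257 cr=257 sum_balances=36
After txn 5: dr=304 cr=304 sum_balances=36
After txn 6: dr=255 cr=255 sum_balances=36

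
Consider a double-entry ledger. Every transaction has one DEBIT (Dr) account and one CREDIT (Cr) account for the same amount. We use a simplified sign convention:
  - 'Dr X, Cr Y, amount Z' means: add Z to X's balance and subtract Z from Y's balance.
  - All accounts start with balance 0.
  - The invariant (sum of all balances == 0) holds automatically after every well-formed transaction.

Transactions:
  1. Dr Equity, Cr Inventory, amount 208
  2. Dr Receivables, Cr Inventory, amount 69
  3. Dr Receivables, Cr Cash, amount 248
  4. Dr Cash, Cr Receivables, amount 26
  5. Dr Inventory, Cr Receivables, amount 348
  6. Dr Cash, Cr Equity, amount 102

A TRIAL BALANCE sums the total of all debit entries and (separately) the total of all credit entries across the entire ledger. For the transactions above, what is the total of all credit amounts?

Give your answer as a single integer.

Txn 1: credit+=208
Txn 2: credit+=69
Txn 3: credit+=248
Txn 4: credit+=26
Txn 5: credit+=348
Txn 6: credit+=102
Total credits = 1001

Answer: 1001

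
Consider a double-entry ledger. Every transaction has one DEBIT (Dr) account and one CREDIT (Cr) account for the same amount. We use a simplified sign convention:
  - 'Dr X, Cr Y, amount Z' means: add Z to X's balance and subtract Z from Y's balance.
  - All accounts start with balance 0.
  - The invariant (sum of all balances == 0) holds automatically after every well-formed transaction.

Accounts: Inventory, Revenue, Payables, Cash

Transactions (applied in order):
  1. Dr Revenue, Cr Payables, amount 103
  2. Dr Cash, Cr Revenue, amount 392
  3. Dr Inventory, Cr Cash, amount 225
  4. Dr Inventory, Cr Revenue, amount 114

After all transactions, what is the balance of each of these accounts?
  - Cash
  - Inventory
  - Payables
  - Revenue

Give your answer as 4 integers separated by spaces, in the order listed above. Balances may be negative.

Answer: 167 339 -103 -403

Derivation:
After txn 1 (Dr Revenue, Cr Payables, amount 103): Payables=-103 Revenue=103
After txn 2 (Dr Cash, Cr Revenue, amount 392): Cash=392 Payables=-103 Revenue=-289
After txn 3 (Dr Inventory, Cr Cash, amount 225): Cash=167 Inventory=225 Payables=-103 Revenue=-289
After txn 4 (Dr Inventory, Cr Revenue, amount 114): Cash=167 Inventory=339 Payables=-103 Revenue=-403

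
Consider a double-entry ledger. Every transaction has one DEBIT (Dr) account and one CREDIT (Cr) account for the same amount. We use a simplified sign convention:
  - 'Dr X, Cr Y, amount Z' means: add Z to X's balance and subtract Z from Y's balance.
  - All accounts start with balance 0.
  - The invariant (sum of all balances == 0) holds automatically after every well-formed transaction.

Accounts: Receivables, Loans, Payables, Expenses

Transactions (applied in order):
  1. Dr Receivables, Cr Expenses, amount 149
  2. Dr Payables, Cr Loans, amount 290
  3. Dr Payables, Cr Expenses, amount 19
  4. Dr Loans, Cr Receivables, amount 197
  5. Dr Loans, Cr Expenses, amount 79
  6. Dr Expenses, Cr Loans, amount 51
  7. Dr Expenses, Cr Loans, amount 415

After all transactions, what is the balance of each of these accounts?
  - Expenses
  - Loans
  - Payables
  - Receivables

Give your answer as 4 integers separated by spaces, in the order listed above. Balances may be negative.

Answer: 219 -480 309 -48

Derivation:
After txn 1 (Dr Receivables, Cr Expenses, amount 149): Expenses=-149 Receivables=149
After txn 2 (Dr Payables, Cr Loans, amount 290): Expenses=-149 Loans=-290 Payables=290 Receivables=149
After txn 3 (Dr Payables, Cr Expenses, amount 19): Expenses=-168 Loans=-290 Payables=309 Receivables=149
After txn 4 (Dr Loans, Cr Receivables, amount 197): Expenses=-168 Loans=-93 Payables=309 Receivables=-48
After txn 5 (Dr Loans, Cr Expenses, amount 79): Expenses=-247 Loans=-14 Payables=309 Receivables=-48
After txn 6 (Dr Expenses, Cr Loans, amount 51): Expenses=-196 Loans=-65 Payables=309 Receivables=-48
After txn 7 (Dr Expenses, Cr Loans, amount 415): Expenses=219 Loans=-480 Payables=309 Receivables=-48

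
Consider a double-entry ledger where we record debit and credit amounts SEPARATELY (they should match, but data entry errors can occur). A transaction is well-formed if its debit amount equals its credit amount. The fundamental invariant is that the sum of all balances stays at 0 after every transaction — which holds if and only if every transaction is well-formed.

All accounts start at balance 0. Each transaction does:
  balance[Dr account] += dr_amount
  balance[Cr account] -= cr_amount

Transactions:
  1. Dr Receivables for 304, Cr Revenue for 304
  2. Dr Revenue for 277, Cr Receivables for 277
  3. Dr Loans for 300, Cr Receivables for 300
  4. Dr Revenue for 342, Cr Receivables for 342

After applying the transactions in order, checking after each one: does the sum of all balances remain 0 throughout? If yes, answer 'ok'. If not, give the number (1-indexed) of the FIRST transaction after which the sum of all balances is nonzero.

Answer: ok

Derivation:
After txn 1: dr=304 cr=304 sum_balances=0
After txn 2: dr=277 cr=277 sum_balances=0
After txn 3: dr=300 cr=300 sum_balances=0
After txn 4: dr=342 cr=342 sum_balances=0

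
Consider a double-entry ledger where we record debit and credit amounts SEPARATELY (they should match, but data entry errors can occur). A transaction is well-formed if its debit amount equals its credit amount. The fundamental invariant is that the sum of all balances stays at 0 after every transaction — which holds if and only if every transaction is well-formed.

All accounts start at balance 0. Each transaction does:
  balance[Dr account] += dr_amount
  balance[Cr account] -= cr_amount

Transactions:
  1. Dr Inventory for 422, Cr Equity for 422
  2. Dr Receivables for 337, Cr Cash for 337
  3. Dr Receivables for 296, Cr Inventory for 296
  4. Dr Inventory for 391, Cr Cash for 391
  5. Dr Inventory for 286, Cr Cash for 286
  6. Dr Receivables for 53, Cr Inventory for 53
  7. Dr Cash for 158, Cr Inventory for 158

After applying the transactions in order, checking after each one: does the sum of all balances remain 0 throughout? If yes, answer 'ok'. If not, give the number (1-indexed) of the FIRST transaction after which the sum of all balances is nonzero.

Answer: ok

Derivation:
After txn 1: dr=422 cr=422 sum_balances=0
After txn 2: dr=337 cr=337 sum_balances=0
After txn 3: dr=296 cr=296 sum_balances=0
After txn 4: dr=391 cr=391 sum_balances=0
After txn 5: dr=286 cr=286 sum_balances=0
After txn 6: dr=53 cr=53 sum_balances=0
After txn 7: dr=158 cr=158 sum_balances=0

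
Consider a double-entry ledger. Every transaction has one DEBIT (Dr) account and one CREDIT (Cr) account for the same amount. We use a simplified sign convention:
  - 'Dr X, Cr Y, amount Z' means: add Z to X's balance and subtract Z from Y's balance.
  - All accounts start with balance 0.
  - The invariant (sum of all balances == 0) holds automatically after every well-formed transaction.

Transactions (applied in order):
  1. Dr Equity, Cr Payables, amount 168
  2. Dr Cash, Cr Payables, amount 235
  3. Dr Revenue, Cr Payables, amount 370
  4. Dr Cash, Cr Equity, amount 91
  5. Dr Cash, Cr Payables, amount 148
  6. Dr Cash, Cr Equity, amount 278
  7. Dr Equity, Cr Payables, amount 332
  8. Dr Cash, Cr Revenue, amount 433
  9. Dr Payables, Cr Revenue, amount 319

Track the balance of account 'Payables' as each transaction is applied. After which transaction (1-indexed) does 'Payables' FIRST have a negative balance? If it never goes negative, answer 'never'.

After txn 1: Payables=-168

Answer: 1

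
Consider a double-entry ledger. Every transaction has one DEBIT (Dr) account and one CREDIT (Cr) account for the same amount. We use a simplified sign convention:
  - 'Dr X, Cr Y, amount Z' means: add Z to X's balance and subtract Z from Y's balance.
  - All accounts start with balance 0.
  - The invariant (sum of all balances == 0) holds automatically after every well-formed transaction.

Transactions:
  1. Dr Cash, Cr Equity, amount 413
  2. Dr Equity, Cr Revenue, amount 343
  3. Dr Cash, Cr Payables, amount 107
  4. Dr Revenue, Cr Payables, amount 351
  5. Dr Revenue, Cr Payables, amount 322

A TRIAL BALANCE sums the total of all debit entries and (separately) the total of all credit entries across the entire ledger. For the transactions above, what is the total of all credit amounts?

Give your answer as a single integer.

Answer: 1536

Derivation:
Txn 1: credit+=413
Txn 2: credit+=343
Txn 3: credit+=107
Txn 4: credit+=351
Txn 5: credit+=322
Total credits = 1536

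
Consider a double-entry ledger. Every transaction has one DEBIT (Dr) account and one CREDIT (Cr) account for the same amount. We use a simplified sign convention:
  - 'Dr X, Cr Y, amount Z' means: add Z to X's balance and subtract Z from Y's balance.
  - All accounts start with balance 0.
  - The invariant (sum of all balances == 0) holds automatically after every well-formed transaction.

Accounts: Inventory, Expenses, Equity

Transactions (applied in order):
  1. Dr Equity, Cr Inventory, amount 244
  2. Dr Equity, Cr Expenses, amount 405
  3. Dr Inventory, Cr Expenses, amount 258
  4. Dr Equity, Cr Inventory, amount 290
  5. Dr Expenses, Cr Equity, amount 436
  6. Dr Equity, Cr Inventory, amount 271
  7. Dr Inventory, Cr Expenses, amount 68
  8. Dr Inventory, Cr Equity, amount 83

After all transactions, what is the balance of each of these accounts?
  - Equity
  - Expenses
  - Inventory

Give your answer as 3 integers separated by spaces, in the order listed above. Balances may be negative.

Answer: 691 -295 -396

Derivation:
After txn 1 (Dr Equity, Cr Inventory, amount 244): Equity=244 Inventory=-244
After txn 2 (Dr Equity, Cr Expenses, amount 405): Equity=649 Expenses=-405 Inventory=-244
After txn 3 (Dr Inventory, Cr Expenses, amount 258): Equity=649 Expenses=-663 Inventory=14
After txn 4 (Dr Equity, Cr Inventory, amount 290): Equity=939 Expenses=-663 Inventory=-276
After txn 5 (Dr Expenses, Cr Equity, amount 436): Equity=503 Expenses=-227 Inventory=-276
After txn 6 (Dr Equity, Cr Inventory, amount 271): Equity=774 Expenses=-227 Inventory=-547
After txn 7 (Dr Inventory, Cr Expenses, amount 68): Equity=774 Expenses=-295 Inventory=-479
After txn 8 (Dr Inventory, Cr Equity, amount 83): Equity=691 Expenses=-295 Inventory=-396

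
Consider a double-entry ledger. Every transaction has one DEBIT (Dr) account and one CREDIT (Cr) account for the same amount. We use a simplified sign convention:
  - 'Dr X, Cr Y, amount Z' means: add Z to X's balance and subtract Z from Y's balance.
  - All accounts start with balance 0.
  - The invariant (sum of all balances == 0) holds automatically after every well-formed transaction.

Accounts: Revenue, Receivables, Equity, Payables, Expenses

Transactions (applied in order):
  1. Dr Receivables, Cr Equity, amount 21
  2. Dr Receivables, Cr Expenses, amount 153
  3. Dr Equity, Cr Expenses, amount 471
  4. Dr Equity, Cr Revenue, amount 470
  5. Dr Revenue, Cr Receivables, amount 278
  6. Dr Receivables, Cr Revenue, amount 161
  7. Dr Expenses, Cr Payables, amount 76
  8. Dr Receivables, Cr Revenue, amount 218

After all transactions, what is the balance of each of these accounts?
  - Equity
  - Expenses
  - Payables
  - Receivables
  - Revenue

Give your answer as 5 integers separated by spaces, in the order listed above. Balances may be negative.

After txn 1 (Dr Receivables, Cr Equity, amount 21): Equity=-21 Receivables=21
After txn 2 (Dr Receivables, Cr Expenses, amount 153): Equity=-21 Expenses=-153 Receivables=174
After txn 3 (Dr Equity, Cr Expenses, amount 471): Equity=450 Expenses=-624 Receivables=174
After txn 4 (Dr Equity, Cr Revenue, amount 470): Equity=920 Expenses=-624 Receivables=174 Revenue=-470
After txn 5 (Dr Revenue, Cr Receivables, amount 278): Equity=920 Expenses=-624 Receivables=-104 Revenue=-192
After txn 6 (Dr Receivables, Cr Revenue, amount 161): Equity=920 Expenses=-624 Receivables=57 Revenue=-353
After txn 7 (Dr Expenses, Cr Payables, amount 76): Equity=920 Expenses=-548 Payables=-76 Receivables=57 Revenue=-353
After txn 8 (Dr Receivables, Cr Revenue, amount 218): Equity=920 Expenses=-548 Payables=-76 Receivables=275 Revenue=-571

Answer: 920 -548 -76 275 -571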